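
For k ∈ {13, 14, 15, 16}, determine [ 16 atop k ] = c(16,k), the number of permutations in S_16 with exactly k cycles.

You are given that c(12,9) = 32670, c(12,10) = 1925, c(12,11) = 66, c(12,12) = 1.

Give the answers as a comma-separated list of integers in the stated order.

218400, 6580, 120, 1

@13  (13,10):1925·12+32670→55770, (13,11):66·12+1925→2717, (13,12):1·12+66→78, (13,13):0·12+1→1
@14  (14,11):2717·13+55770→91091, (14,12):78·13+2717→3731, (14,13):1·13+78→91, (14,14):0·13+1→1
@15  (15,12):3731·14+91091→143325, (15,13):91·14+3731→5005, (15,14):1·14+91→105, (15,15):0·14+1→1
@16  (16,13):5005·15+143325→218400, (16,14):105·15+5005→6580, (16,15):1·15+105→120, (16,16):0·15+1→1
Read c(16,13) = 218400, c(16,14) = 6580, c(16,15) = 120, c(16,16) = 1.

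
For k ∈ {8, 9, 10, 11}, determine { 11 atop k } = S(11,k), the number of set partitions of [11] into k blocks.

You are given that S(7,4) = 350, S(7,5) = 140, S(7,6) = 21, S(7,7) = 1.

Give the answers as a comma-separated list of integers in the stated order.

row 8: T[8][5]=5·140+350=1050  T[8][6]=6·21+140=266  T[8][7]=7·1+21=28  T[8][8]=8·0+1=1
row 9: T[9][6]=6·266+1050=2646  T[9][7]=7·28+266=462  T[9][8]=8·1+28=36  T[9][9]=9·0+1=1
row 10: T[10][7]=7·462+2646=5880  T[10][8]=8·36+462=750  T[10][9]=9·1+36=45  T[10][10]=10·0+1=1
row 11: T[11][8]=8·750+5880=11880  T[11][9]=9·45+750=1155  T[11][10]=10·1+45=55  T[11][11]=11·0+1=1
Read S(11,8) = 11880, S(11,9) = 1155, S(11,10) = 55, S(11,11) = 1.

11880, 1155, 55, 1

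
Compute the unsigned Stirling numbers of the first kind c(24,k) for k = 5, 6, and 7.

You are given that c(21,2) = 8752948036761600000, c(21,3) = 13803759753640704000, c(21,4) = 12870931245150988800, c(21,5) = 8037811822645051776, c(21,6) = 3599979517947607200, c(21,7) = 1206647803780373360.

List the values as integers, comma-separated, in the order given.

105005310755917452984576, 50779532534302850198976, 18588776355051949776576

r22: T_22,3=21×13803759753640704000+8752948036761600000=298631902863216384000; T_22,4=21×12870931245150988800+13803759753640704000=284093315901811468800; T_22,5=21×8037811822645051776+12870931245150988800=181664979520697076096; T_22,6=21×3599979517947607200+8037811822645051776=83637381699544802976; T_22,7=21×1206647803780373360+3599979517947607200=28939583397335447760
r23: T_23,4=22×284093315901811468800+298631902863216384000=6548684852703068697600; T_23,5=22×181664979520697076096+284093315901811468800=4280722865357147142912; T_23,6=22×83637381699544802976+181664979520697076096=2021687376910682741568; T_23,7=22×28939583397335447760+83637381699544802976=720308216440924653696
r24: T_24,5=23×4280722865357147142912+6548684852703068697600=105005310755917452984576; T_24,6=23×2021687376910682741568+4280722865357147142912=50779532534302850198976; T_24,7=23×720308216440924653696+2021687376910682741568=18588776355051949776576
Read c(24,5) = 105005310755917452984576, c(24,6) = 50779532534302850198976, c(24,7) = 18588776355051949776576.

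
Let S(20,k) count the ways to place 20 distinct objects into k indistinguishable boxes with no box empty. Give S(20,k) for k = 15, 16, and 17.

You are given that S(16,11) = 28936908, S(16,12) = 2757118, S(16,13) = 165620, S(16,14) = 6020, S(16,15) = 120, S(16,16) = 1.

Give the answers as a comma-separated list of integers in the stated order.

i=17: T(17,12)=28936908+12·2757118=62022324 | T(17,13)=2757118+13·165620=4910178 | T(17,14)=165620+14·6020=249900 | T(17,15)=6020+15·120=7820 | T(17,16)=120+16·1=136 | T(17,17)=1+17·0=1
i=18: T(18,13)=62022324+13·4910178=125854638 | T(18,14)=4910178+14·249900=8408778 | T(18,15)=249900+15·7820=367200 | T(18,16)=7820+16·136=9996 | T(18,17)=136+17·1=153
i=19: T(19,14)=125854638+14·8408778=243577530 | T(19,15)=8408778+15·367200=13916778 | T(19,16)=367200+16·9996=527136 | T(19,17)=9996+17·153=12597
i=20: T(20,15)=243577530+15·13916778=452329200 | T(20,16)=13916778+16·527136=22350954 | T(20,17)=527136+17·12597=741285
Read S(20,15) = 452329200, S(20,16) = 22350954, S(20,17) = 741285.

452329200, 22350954, 741285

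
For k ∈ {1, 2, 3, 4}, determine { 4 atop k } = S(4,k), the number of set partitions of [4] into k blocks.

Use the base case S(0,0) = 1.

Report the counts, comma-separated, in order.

r1: T_1,1=1×0+1=1
r2: T_2,1=1×1+0=1; T_2,2=2×0+1=1
r3: T_3,1=1×1+0=1; T_3,2=2×1+1=3; T_3,3=3×0+1=1
r4: T_4,1=1×1+0=1; T_4,2=2×3+1=7; T_4,3=3×1+3=6; T_4,4=4×0+1=1
Read S(4,1) = 1, S(4,2) = 7, S(4,3) = 6, S(4,4) = 1.

1, 7, 6, 1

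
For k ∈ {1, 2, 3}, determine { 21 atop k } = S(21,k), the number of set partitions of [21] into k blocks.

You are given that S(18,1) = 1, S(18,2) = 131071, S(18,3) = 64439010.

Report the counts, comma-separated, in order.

1, 1048575, 1742343625

[19] T[19,1]:1*1+0=1 · T[19,2]:2*131071+1=262143 · T[19,3]:3*64439010+131071=193448101
[20] T[20,1]:1*1+0=1 · T[20,2]:2*262143+1=524287 · T[20,3]:3*193448101+262143=580606446
[21] T[21,1]:1*1+0=1 · T[21,2]:2*524287+1=1048575 · T[21,3]:3*580606446+524287=1742343625
Read S(21,1) = 1, S(21,2) = 1048575, S(21,3) = 1742343625.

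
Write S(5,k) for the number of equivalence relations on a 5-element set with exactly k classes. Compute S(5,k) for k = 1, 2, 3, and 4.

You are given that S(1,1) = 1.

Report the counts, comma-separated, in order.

@2  (2,1):1·1+0→1, (2,2):0·2+1→1
@3  (3,1):1·1+0→1, (3,2):1·2+1→3, (3,3):0·3+1→1
@4  (4,1):1·1+0→1, (4,2):3·2+1→7, (4,3):1·3+3→6, (4,4):0·4+1→1
@5  (5,1):1·1+0→1, (5,2):7·2+1→15, (5,3):6·3+7→25, (5,4):1·4+6→10
Read S(5,1) = 1, S(5,2) = 15, S(5,3) = 25, S(5,4) = 10.

1, 15, 25, 10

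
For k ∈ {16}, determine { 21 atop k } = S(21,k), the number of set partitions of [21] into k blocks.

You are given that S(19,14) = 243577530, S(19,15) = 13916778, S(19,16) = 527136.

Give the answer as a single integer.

809944464

row 20: T[20][15]=15·13916778+243577530=452329200  T[20][16]=16·527136+13916778=22350954
row 21: T[21][16]=16·22350954+452329200=809944464
Read S(21,16) = 809944464.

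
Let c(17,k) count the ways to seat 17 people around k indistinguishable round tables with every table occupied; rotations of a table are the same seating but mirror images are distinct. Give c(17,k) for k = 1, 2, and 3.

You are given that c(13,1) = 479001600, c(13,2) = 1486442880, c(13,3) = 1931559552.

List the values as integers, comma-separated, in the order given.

20922789888000, 70734282393600, 102992244837120

r14: T_14,1=13×479001600+0=6227020800; T_14,2=13×1486442880+479001600=19802759040; T_14,3=13×1931559552+1486442880=26596717056
r15: T_15,1=14×6227020800+0=87178291200; T_15,2=14×19802759040+6227020800=283465647360; T_15,3=14×26596717056+19802759040=392156797824
r16: T_16,1=15×87178291200+0=1307674368000; T_16,2=15×283465647360+87178291200=4339163001600; T_16,3=15×392156797824+283465647360=6165817614720
r17: T_17,1=16×1307674368000+0=20922789888000; T_17,2=16×4339163001600+1307674368000=70734282393600; T_17,3=16×6165817614720+4339163001600=102992244837120
Read c(17,1) = 20922789888000, c(17,2) = 70734282393600, c(17,3) = 102992244837120.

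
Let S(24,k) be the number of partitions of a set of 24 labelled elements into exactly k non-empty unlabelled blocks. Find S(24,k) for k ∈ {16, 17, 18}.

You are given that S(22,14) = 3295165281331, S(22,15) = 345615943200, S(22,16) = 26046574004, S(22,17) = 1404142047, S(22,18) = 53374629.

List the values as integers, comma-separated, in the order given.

20677182465555, 1610949936915, 92484925445

[23] T[23,15]:15*345615943200+3295165281331=8479404429331 · T[23,16]:16*26046574004+345615943200=762361127264 · T[23,17]:17*1404142047+26046574004=49916988803 · T[23,18]:18*53374629+1404142047=2364885369
[24] T[24,16]:16*762361127264+8479404429331=20677182465555 · T[24,17]:17*49916988803+762361127264=1610949936915 · T[24,18]:18*2364885369+49916988803=92484925445
Read S(24,16) = 20677182465555, S(24,17) = 1610949936915, S(24,18) = 92484925445.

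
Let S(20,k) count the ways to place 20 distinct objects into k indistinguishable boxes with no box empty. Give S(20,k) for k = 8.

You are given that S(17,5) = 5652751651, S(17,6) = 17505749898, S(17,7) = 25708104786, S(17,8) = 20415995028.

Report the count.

15170932662679

i=18: T(18,6)=5652751651+6·17505749898=110687251039 | T(18,7)=17505749898+7·25708104786=197462483400 | T(18,8)=25708104786+8·20415995028=189036065010
i=19: T(19,7)=110687251039+7·197462483400=1492924634839 | T(19,8)=197462483400+8·189036065010=1709751003480
i=20: T(20,8)=1492924634839+8·1709751003480=15170932662679
Read S(20,8) = 15170932662679.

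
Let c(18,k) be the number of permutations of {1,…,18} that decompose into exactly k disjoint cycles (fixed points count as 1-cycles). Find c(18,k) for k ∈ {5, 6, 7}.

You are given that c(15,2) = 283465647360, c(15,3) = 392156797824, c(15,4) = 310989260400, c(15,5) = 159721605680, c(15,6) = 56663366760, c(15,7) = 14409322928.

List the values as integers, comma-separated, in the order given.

row 16: T[16][3]=15·392156797824+283465647360=6165817614720  T[16][4]=15·310989260400+392156797824=5056995703824  T[16][5]=15·159721605680+310989260400=2706813345600  T[16][6]=15·56663366760+159721605680=1009672107080  T[16][7]=15·14409322928+56663366760=272803210680
row 17: T[17][4]=16·5056995703824+6165817614720=87077748875904  T[17][5]=16·2706813345600+5056995703824=48366009233424  T[17][6]=16·1009672107080+2706813345600=18861567058880  T[17][7]=16·272803210680+1009672107080=5374523477960
row 18: T[18][5]=17·48366009233424+87077748875904=909299905844112  T[18][6]=17·18861567058880+48366009233424=369012649234384  T[18][7]=17·5374523477960+18861567058880=110228466184200
Read c(18,5) = 909299905844112, c(18,6) = 369012649234384, c(18,7) = 110228466184200.

909299905844112, 369012649234384, 110228466184200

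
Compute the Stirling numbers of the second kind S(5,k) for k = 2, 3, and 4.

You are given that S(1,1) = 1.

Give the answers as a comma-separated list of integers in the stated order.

i=2: T(2,1)=0+1·1=1 | T(2,2)=1+2·0=1
i=3: T(3,1)=0+1·1=1 | T(3,2)=1+2·1=3 | T(3,3)=1+3·0=1
i=4: T(4,1)=0+1·1=1 | T(4,2)=1+2·3=7 | T(4,3)=3+3·1=6 | T(4,4)=1+4·0=1
i=5: T(5,2)=1+2·7=15 | T(5,3)=7+3·6=25 | T(5,4)=6+4·1=10
Read S(5,2) = 15, S(5,3) = 25, S(5,4) = 10.

15, 25, 10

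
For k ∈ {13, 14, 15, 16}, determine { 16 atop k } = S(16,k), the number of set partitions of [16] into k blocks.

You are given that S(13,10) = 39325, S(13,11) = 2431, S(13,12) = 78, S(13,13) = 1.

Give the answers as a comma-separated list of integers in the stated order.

row 14: T[14][11]=11·2431+39325=66066  T[14][12]=12·78+2431=3367  T[14][13]=13·1+78=91  T[14][14]=14·0+1=1
row 15: T[15][12]=12·3367+66066=106470  T[15][13]=13·91+3367=4550  T[15][14]=14·1+91=105  T[15][15]=15·0+1=1
row 16: T[16][13]=13·4550+106470=165620  T[16][14]=14·105+4550=6020  T[16][15]=15·1+105=120  T[16][16]=16·0+1=1
Read S(16,13) = 165620, S(16,14) = 6020, S(16,15) = 120, S(16,16) = 1.

165620, 6020, 120, 1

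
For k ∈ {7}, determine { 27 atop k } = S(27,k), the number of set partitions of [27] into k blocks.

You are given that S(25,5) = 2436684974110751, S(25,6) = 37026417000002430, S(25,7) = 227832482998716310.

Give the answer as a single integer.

row 26: T[26][6]=6·37026417000002430+2436684974110751=224595186974125331  T[26][7]=7·227832482998716310+37026417000002430=1631853797991016600
row 27: T[27][7]=7·1631853797991016600+224595186974125331=11647571772911241531
Read S(27,7) = 11647571772911241531.

11647571772911241531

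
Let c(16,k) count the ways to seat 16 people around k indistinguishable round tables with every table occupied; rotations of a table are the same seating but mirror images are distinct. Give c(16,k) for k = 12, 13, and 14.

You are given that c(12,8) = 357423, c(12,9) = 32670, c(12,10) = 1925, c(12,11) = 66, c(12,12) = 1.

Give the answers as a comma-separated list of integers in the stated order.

4899622, 218400, 6580

@13  (13,9):32670·12+357423→749463, (13,10):1925·12+32670→55770, (13,11):66·12+1925→2717, (13,12):1·12+66→78, (13,13):0·12+1→1
@14  (14,10):55770·13+749463→1474473, (14,11):2717·13+55770→91091, (14,12):78·13+2717→3731, (14,13):1·13+78→91, (14,14):0·13+1→1
@15  (15,11):91091·14+1474473→2749747, (15,12):3731·14+91091→143325, (15,13):91·14+3731→5005, (15,14):1·14+91→105
@16  (16,12):143325·15+2749747→4899622, (16,13):5005·15+143325→218400, (16,14):105·15+5005→6580
Read c(16,12) = 4899622, c(16,13) = 218400, c(16,14) = 6580.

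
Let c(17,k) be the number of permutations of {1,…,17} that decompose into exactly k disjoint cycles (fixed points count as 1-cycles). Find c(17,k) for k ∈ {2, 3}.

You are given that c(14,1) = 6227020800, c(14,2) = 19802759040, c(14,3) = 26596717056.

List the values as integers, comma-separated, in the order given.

r15: T_15,1=14×6227020800+0=87178291200; T_15,2=14×19802759040+6227020800=283465647360; T_15,3=14×26596717056+19802759040=392156797824
r16: T_16,1=15×87178291200+0=1307674368000; T_16,2=15×283465647360+87178291200=4339163001600; T_16,3=15×392156797824+283465647360=6165817614720
r17: T_17,2=16×4339163001600+1307674368000=70734282393600; T_17,3=16×6165817614720+4339163001600=102992244837120
Read c(17,2) = 70734282393600, c(17,3) = 102992244837120.

70734282393600, 102992244837120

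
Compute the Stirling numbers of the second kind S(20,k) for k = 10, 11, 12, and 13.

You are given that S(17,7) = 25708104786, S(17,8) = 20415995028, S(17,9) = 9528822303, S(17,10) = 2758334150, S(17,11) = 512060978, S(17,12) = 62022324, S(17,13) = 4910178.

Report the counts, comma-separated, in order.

r18: T_18,8=8×20415995028+25708104786=189036065010; T_18,9=9×9528822303+20415995028=106175395755; T_18,10=10×2758334150+9528822303=37112163803; T_18,11=11×512060978+2758334150=8391004908; T_18,12=12×62022324+512060978=1256328866; T_18,13=13×4910178+62022324=125854638
r19: T_19,9=9×106175395755+189036065010=1144614626805; T_19,10=10×37112163803+106175395755=477297033785; T_19,11=11×8391004908+37112163803=129413217791; T_19,12=12×1256328866+8391004908=23466951300; T_19,13=13×125854638+1256328866=2892439160
r20: T_20,10=10×477297033785+1144614626805=5917584964655; T_20,11=11×129413217791+477297033785=1900842429486; T_20,12=12×23466951300+129413217791=411016633391; T_20,13=13×2892439160+23466951300=61068660380
Read S(20,10) = 5917584964655, S(20,11) = 1900842429486, S(20,12) = 411016633391, S(20,13) = 61068660380.

5917584964655, 1900842429486, 411016633391, 61068660380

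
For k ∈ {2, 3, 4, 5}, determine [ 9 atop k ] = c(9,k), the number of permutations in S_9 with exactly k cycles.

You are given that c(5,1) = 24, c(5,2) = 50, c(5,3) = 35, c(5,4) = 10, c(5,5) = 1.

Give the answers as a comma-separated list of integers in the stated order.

[6] T[6,1]:5*24+0=120 · T[6,2]:5*50+24=274 · T[6,3]:5*35+50=225 · T[6,4]:5*10+35=85 · T[6,5]:5*1+10=15
[7] T[7,1]:6*120+0=720 · T[7,2]:6*274+120=1764 · T[7,3]:6*225+274=1624 · T[7,4]:6*85+225=735 · T[7,5]:6*15+85=175
[8] T[8,1]:7*720+0=5040 · T[8,2]:7*1764+720=13068 · T[8,3]:7*1624+1764=13132 · T[8,4]:7*735+1624=6769 · T[8,5]:7*175+735=1960
[9] T[9,2]:8*13068+5040=109584 · T[9,3]:8*13132+13068=118124 · T[9,4]:8*6769+13132=67284 · T[9,5]:8*1960+6769=22449
Read c(9,2) = 109584, c(9,3) = 118124, c(9,4) = 67284, c(9,5) = 22449.

109584, 118124, 67284, 22449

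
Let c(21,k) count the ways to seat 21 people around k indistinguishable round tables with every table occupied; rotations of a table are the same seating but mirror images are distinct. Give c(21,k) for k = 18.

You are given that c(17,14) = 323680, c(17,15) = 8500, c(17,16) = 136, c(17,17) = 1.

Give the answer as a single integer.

row 18: T[18][15]=17·8500+323680=468180  T[18][16]=17·136+8500=10812  T[18][17]=17·1+136=153  T[18][18]=17·0+1=1
row 19: T[19][16]=18·10812+468180=662796  T[19][17]=18·153+10812=13566  T[19][18]=18·1+153=171
row 20: T[20][17]=19·13566+662796=920550  T[20][18]=19·171+13566=16815
row 21: T[21][18]=20·16815+920550=1256850
Read c(21,18) = 1256850.

1256850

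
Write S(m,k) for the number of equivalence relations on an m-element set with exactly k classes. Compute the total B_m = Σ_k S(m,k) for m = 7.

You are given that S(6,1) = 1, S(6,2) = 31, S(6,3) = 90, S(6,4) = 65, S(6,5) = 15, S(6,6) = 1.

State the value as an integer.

877

r7: T_7,1=1×1+0=1; T_7,2=2×31+1=63; T_7,3=3×90+31=301; T_7,4=4×65+90=350; T_7,5=5×15+65=140; T_7,6=6×1+15=21; T_7,7=7×0+1=1
B_7 = ΣS(7,k) = 1+63+301+350+140+21+1 = 877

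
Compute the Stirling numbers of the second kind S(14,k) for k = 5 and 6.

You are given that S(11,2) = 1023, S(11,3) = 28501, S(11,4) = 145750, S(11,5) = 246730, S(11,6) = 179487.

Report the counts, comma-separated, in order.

40075035, 63436373

r12: T_12,3=3×28501+1023=86526; T_12,4=4×145750+28501=611501; T_12,5=5×246730+145750=1379400; T_12,6=6×179487+246730=1323652
r13: T_13,4=4×611501+86526=2532530; T_13,5=5×1379400+611501=7508501; T_13,6=6×1323652+1379400=9321312
r14: T_14,5=5×7508501+2532530=40075035; T_14,6=6×9321312+7508501=63436373
Read S(14,5) = 40075035, S(14,6) = 63436373.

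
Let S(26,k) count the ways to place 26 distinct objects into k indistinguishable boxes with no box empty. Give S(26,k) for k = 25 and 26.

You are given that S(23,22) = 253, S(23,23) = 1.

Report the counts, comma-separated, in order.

325, 1

r24: T_24,23=23×1+253=276; T_24,24=24×0+1=1
r25: T_25,24=24×1+276=300; T_25,25=25×0+1=1
r26: T_26,25=25×1+300=325; T_26,26=26×0+1=1
Read S(26,25) = 325, S(26,26) = 1.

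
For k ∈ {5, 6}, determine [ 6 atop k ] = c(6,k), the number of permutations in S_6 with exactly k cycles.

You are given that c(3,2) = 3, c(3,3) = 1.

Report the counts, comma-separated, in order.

[4] T[4,3]:3*1+3=6 · T[4,4]:3*0+1=1
[5] T[5,4]:4*1+6=10 · T[5,5]:4*0+1=1
[6] T[6,5]:5*1+10=15 · T[6,6]:5*0+1=1
Read c(6,5) = 15, c(6,6) = 1.

15, 1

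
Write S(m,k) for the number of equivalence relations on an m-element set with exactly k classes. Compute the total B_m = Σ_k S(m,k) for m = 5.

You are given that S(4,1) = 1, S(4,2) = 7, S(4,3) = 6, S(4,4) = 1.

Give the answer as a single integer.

52

i=5: T(5,1)=0+1·1=1 | T(5,2)=1+2·7=15 | T(5,3)=7+3·6=25 | T(5,4)=6+4·1=10 | T(5,5)=1+5·0=1
B_5 = ΣS(5,k) = 1+15+25+10+1 = 52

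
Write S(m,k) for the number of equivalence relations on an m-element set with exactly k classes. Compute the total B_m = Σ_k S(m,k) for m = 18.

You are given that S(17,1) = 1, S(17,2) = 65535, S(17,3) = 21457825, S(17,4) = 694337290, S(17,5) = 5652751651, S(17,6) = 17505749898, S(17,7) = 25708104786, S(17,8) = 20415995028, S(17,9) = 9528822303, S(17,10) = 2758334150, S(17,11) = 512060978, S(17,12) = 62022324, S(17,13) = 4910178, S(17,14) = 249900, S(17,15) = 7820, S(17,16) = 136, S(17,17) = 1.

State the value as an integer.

682076806159

@18  (18,1):1·1+0→1, (18,2):65535·2+1→131071, (18,3):21457825·3+65535→64439010, (18,4):694337290·4+21457825→2798806985, (18,5):5652751651·5+694337290→28958095545, (18,6):17505749898·6+5652751651→110687251039, (18,7):25708104786·7+17505749898→197462483400, (18,8):20415995028·8+25708104786→189036065010, (18,9):9528822303·9+20415995028→106175395755, (18,10):2758334150·10+9528822303→37112163803, (18,11):512060978·11+2758334150→8391004908, (18,12):62022324·12+512060978→1256328866, (18,13):4910178·13+62022324→125854638, (18,14):249900·14+4910178→8408778, (18,15):7820·15+249900→367200, (18,16):136·16+7820→9996, (18,17):1·17+136→153, (18,18):0·18+1→1
B_18 = ΣS(18,k) = 1+131071+64439010+2798806985+28958095545+110687251039+197462483400+189036065010+106175395755+37112163803+8391004908+1256328866+125854638+8408778+367200+9996+153+1 = 682076806159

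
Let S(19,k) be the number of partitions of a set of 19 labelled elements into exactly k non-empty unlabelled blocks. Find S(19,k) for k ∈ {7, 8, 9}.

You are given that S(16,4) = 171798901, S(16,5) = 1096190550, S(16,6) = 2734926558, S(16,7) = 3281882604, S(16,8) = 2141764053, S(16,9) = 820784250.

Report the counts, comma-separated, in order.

1492924634839, 1709751003480, 1144614626805

i=17: T(17,5)=171798901+5·1096190550=5652751651 | T(17,6)=1096190550+6·2734926558=17505749898 | T(17,7)=2734926558+7·3281882604=25708104786 | T(17,8)=3281882604+8·2141764053=20415995028 | T(17,9)=2141764053+9·820784250=9528822303
i=18: T(18,6)=5652751651+6·17505749898=110687251039 | T(18,7)=17505749898+7·25708104786=197462483400 | T(18,8)=25708104786+8·20415995028=189036065010 | T(18,9)=20415995028+9·9528822303=106175395755
i=19: T(19,7)=110687251039+7·197462483400=1492924634839 | T(19,8)=197462483400+8·189036065010=1709751003480 | T(19,9)=189036065010+9·106175395755=1144614626805
Read S(19,7) = 1492924634839, S(19,8) = 1709751003480, S(19,9) = 1144614626805.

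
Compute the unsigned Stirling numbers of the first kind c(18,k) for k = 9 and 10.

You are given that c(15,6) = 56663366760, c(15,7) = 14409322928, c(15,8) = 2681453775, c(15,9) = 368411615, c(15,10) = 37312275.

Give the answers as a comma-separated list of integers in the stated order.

@16  (16,7):14409322928·15+56663366760→272803210680, (16,8):2681453775·15+14409322928→54631129553, (16,9):368411615·15+2681453775→8207628000, (16,10):37312275·15+368411615→928095740
@17  (17,8):54631129553·16+272803210680→1146901283528, (17,9):8207628000·16+54631129553→185953177553, (17,10):928095740·16+8207628000→23057159840
@18  (18,9):185953177553·17+1146901283528→4308105301929, (18,10):23057159840·17+185953177553→577924894833
Read c(18,9) = 4308105301929, c(18,10) = 577924894833.

4308105301929, 577924894833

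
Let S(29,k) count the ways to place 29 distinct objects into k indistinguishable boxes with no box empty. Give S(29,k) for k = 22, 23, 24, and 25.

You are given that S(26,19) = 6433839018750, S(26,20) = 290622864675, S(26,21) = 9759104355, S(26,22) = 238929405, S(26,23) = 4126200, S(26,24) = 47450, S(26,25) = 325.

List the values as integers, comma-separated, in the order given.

40823077538100, 1347860993700, 33738295500, 626551380

@27  (27,20):290622864675·20+6433839018750→12246296312250, (27,21):9759104355·21+290622864675→495564056130, (27,22):238929405·22+9759104355→15015551265, (27,23):4126200·23+238929405→333832005, (27,24):47450·24+4126200→5265000, (27,25):325·25+47450→55575
@28  (28,21):495564056130·21+12246296312250→22653141490980, (28,22):15015551265·22+495564056130→825906183960, (28,23):333832005·23+15015551265→22693687380, (28,24):5265000·24+333832005→460192005, (28,25):55575·25+5265000→6654375
@29  (29,22):825906183960·22+22653141490980→40823077538100, (29,23):22693687380·23+825906183960→1347860993700, (29,24):460192005·24+22693687380→33738295500, (29,25):6654375·25+460192005→626551380
Read S(29,22) = 40823077538100, S(29,23) = 1347860993700, S(29,24) = 33738295500, S(29,25) = 626551380.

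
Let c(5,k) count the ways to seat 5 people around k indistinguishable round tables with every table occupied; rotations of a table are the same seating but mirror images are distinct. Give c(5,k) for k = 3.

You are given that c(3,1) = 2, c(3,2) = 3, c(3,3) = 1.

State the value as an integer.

35

[4] T[4,2]:3*3+2=11 · T[4,3]:3*1+3=6
[5] T[5,3]:4*6+11=35
Read c(5,3) = 35.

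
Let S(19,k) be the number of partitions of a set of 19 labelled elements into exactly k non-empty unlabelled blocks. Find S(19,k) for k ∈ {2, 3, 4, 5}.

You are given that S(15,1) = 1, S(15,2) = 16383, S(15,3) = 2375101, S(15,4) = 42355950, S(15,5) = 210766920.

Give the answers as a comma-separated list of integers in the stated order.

262143, 193448101, 11259666950, 147589284710

[16] T[16,1]:1*1+0=1 · T[16,2]:2*16383+1=32767 · T[16,3]:3*2375101+16383=7141686 · T[16,4]:4*42355950+2375101=171798901 · T[16,5]:5*210766920+42355950=1096190550
[17] T[17,1]:1*1+0=1 · T[17,2]:2*32767+1=65535 · T[17,3]:3*7141686+32767=21457825 · T[17,4]:4*171798901+7141686=694337290 · T[17,5]:5*1096190550+171798901=5652751651
[18] T[18,1]:1*1+0=1 · T[18,2]:2*65535+1=131071 · T[18,3]:3*21457825+65535=64439010 · T[18,4]:4*694337290+21457825=2798806985 · T[18,5]:5*5652751651+694337290=28958095545
[19] T[19,2]:2*131071+1=262143 · T[19,3]:3*64439010+131071=193448101 · T[19,4]:4*2798806985+64439010=11259666950 · T[19,5]:5*28958095545+2798806985=147589284710
Read S(19,2) = 262143, S(19,3) = 193448101, S(19,4) = 11259666950, S(19,5) = 147589284710.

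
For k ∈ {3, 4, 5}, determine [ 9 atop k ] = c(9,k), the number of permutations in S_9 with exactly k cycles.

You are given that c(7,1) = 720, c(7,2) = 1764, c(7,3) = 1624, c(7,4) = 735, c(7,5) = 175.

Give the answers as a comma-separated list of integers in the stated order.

r8: T_8,2=7×1764+720=13068; T_8,3=7×1624+1764=13132; T_8,4=7×735+1624=6769; T_8,5=7×175+735=1960
r9: T_9,3=8×13132+13068=118124; T_9,4=8×6769+13132=67284; T_9,5=8×1960+6769=22449
Read c(9,3) = 118124, c(9,4) = 67284, c(9,5) = 22449.

118124, 67284, 22449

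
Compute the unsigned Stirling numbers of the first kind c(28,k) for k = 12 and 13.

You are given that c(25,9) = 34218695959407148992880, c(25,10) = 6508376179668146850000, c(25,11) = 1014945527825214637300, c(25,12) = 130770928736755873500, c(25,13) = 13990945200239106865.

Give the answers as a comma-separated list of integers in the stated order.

@26  (26,10):6508376179668146850000·25+34218695959407148992880→196928100451110820242880, (26,11):1014945527825214637300·25+6508376179668146850000→31882014375298512782500, (26,12):130770928736755873500·25+1014945527825214637300→4284218746244111474800, (26,13):13990945200239106865·25+130770928736755873500→480544558742733545125
@27  (27,11):31882014375298512782500·26+196928100451110820242880→1025860474208872152587880, (27,12):4284218746244111474800·26+31882014375298512782500→143271701777645411127300, (27,13):480544558742733545125·26+4284218746244111474800→16778377273555183648050
@28  (28,12):143271701777645411127300·27+1025860474208872152587880→4894196422205298253024980, (28,13):16778377273555183648050·27+143271701777645411127300→596287888163635369624650
Read c(28,12) = 4894196422205298253024980, c(28,13) = 596287888163635369624650.

4894196422205298253024980, 596287888163635369624650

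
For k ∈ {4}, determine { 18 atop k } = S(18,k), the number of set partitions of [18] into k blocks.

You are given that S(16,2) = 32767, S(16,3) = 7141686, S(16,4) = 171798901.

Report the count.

2798806985

r17: T_17,3=3×7141686+32767=21457825; T_17,4=4×171798901+7141686=694337290
r18: T_18,4=4×694337290+21457825=2798806985
Read S(18,4) = 2798806985.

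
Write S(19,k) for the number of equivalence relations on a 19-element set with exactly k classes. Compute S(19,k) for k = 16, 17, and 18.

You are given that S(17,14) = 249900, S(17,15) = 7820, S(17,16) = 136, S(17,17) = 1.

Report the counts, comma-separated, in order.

527136, 12597, 171

r18: T_18,15=15×7820+249900=367200; T_18,16=16×136+7820=9996; T_18,17=17×1+136=153; T_18,18=18×0+1=1
r19: T_19,16=16×9996+367200=527136; T_19,17=17×153+9996=12597; T_19,18=18×1+153=171
Read S(19,16) = 527136, S(19,17) = 12597, S(19,18) = 171.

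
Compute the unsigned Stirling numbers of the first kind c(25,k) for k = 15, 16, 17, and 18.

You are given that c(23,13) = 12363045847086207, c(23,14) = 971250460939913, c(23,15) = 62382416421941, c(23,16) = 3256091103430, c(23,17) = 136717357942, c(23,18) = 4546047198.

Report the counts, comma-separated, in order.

92446911376173550, 5700586321864500, 290886679867135, 12191224980000

row 24: T[24][14]=23·971250460939913+12363045847086207=34701806448704206  T[24][15]=23·62382416421941+971250460939913=2406046038644556  T[24][16]=23·3256091103430+62382416421941=137272511800831  T[24][17]=23·136717357942+3256091103430=6400590336096  T[24][18]=23·4546047198+136717357942=241276443496
row 25: T[25][15]=24·2406046038644556+34701806448704206=92446911376173550  T[25][16]=24·137272511800831+2406046038644556=5700586321864500  T[25][17]=24·6400590336096+137272511800831=290886679867135  T[25][18]=24·241276443496+6400590336096=12191224980000
Read c(25,15) = 92446911376173550, c(25,16) = 5700586321864500, c(25,17) = 290886679867135, c(25,18) = 12191224980000.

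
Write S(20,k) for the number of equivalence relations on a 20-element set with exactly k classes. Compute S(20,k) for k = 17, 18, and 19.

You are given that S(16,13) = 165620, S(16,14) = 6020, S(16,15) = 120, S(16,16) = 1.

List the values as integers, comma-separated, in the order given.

741285, 15675, 190

@17  (17,14):6020·14+165620→249900, (17,15):120·15+6020→7820, (17,16):1·16+120→136, (17,17):0·17+1→1
@18  (18,15):7820·15+249900→367200, (18,16):136·16+7820→9996, (18,17):1·17+136→153, (18,18):0·18+1→1
@19  (19,16):9996·16+367200→527136, (19,17):153·17+9996→12597, (19,18):1·18+153→171, (19,19):0·19+1→1
@20  (20,17):12597·17+527136→741285, (20,18):171·18+12597→15675, (20,19):1·19+171→190
Read S(20,17) = 741285, S(20,18) = 15675, S(20,19) = 190.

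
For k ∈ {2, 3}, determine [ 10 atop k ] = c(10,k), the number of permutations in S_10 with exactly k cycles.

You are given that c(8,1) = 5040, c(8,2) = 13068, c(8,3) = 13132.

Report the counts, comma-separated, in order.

r9: T_9,1=8×5040+0=40320; T_9,2=8×13068+5040=109584; T_9,3=8×13132+13068=118124
r10: T_10,2=9×109584+40320=1026576; T_10,3=9×118124+109584=1172700
Read c(10,2) = 1026576, c(10,3) = 1172700.

1026576, 1172700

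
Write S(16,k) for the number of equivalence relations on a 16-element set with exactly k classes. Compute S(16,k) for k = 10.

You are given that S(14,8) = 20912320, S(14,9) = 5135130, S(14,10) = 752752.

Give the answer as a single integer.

r15: T_15,9=9×5135130+20912320=67128490; T_15,10=10×752752+5135130=12662650
r16: T_16,10=10×12662650+67128490=193754990
Read S(16,10) = 193754990.

193754990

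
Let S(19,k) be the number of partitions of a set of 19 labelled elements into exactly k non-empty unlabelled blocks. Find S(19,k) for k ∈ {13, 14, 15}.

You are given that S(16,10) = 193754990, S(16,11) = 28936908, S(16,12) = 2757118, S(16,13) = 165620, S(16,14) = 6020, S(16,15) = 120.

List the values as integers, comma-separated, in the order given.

2892439160, 243577530, 13916778

i=17: T(17,11)=193754990+11·28936908=512060978 | T(17,12)=28936908+12·2757118=62022324 | T(17,13)=2757118+13·165620=4910178 | T(17,14)=165620+14·6020=249900 | T(17,15)=6020+15·120=7820
i=18: T(18,12)=512060978+12·62022324=1256328866 | T(18,13)=62022324+13·4910178=125854638 | T(18,14)=4910178+14·249900=8408778 | T(18,15)=249900+15·7820=367200
i=19: T(19,13)=1256328866+13·125854638=2892439160 | T(19,14)=125854638+14·8408778=243577530 | T(19,15)=8408778+15·367200=13916778
Read S(19,13) = 2892439160, S(19,14) = 243577530, S(19,15) = 13916778.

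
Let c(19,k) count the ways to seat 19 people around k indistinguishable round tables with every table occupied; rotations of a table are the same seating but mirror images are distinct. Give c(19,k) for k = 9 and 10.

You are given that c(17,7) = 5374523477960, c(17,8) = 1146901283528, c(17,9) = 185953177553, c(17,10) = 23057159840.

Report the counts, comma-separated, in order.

r18: T_18,8=17×1146901283528+5374523477960=24871845297936; T_18,9=17×185953177553+1146901283528=4308105301929; T_18,10=17×23057159840+185953177553=577924894833
r19: T_19,9=18×4308105301929+24871845297936=102417740732658; T_19,10=18×577924894833+4308105301929=14710753408923
Read c(19,9) = 102417740732658, c(19,10) = 14710753408923.

102417740732658, 14710753408923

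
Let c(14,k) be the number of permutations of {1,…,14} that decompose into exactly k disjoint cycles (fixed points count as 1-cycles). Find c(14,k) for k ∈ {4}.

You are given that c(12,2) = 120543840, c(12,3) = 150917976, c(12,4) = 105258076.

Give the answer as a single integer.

row 13: T[13][3]=12·150917976+120543840=1931559552  T[13][4]=12·105258076+150917976=1414014888
row 14: T[14][4]=13·1414014888+1931559552=20313753096
Read c(14,4) = 20313753096.

20313753096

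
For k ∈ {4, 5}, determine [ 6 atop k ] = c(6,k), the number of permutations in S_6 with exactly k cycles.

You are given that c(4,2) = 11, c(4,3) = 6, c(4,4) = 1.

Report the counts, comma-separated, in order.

r5: T_5,3=4×6+11=35; T_5,4=4×1+6=10; T_5,5=4×0+1=1
r6: T_6,4=5×10+35=85; T_6,5=5×1+10=15
Read c(6,4) = 85, c(6,5) = 15.

85, 15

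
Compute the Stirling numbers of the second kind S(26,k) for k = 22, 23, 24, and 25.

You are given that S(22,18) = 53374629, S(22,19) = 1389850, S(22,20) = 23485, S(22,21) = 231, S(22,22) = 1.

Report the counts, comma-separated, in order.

r23: T_23,19=19×1389850+53374629=79781779; T_23,20=20×23485+1389850=1859550; T_23,21=21×231+23485=28336; T_23,22=22×1+231=253; T_23,23=23×0+1=1
r24: T_24,20=20×1859550+79781779=116972779; T_24,21=21×28336+1859550=2454606; T_24,22=22×253+28336=33902; T_24,23=23×1+253=276; T_24,24=24×0+1=1
r25: T_25,21=21×2454606+116972779=168519505; T_25,22=22×33902+2454606=3200450; T_25,23=23×276+33902=40250; T_25,24=24×1+276=300; T_25,25=25×0+1=1
r26: T_26,22=22×3200450+168519505=238929405; T_26,23=23×40250+3200450=4126200; T_26,24=24×300+40250=47450; T_26,25=25×1+300=325
Read S(26,22) = 238929405, S(26,23) = 4126200, S(26,24) = 47450, S(26,25) = 325.

238929405, 4126200, 47450, 325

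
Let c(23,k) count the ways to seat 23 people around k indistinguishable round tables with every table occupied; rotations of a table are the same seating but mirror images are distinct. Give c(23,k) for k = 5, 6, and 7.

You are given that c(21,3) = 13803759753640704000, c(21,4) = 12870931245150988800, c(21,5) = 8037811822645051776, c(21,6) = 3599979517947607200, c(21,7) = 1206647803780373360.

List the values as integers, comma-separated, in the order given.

4280722865357147142912, 2021687376910682741568, 720308216440924653696

row 22: T[22][4]=21·12870931245150988800+13803759753640704000=284093315901811468800  T[22][5]=21·8037811822645051776+12870931245150988800=181664979520697076096  T[22][6]=21·3599979517947607200+8037811822645051776=83637381699544802976  T[22][7]=21·1206647803780373360+3599979517947607200=28939583397335447760
row 23: T[23][5]=22·181664979520697076096+284093315901811468800=4280722865357147142912  T[23][6]=22·83637381699544802976+181664979520697076096=2021687376910682741568  T[23][7]=22·28939583397335447760+83637381699544802976=720308216440924653696
Read c(23,5) = 4280722865357147142912, c(23,6) = 2021687376910682741568, c(23,7) = 720308216440924653696.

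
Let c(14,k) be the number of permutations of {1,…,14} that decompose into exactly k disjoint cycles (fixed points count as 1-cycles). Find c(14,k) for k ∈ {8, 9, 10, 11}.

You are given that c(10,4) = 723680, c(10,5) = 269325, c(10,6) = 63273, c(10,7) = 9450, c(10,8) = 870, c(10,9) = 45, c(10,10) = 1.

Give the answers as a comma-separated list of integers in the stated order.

row 11: T[11][5]=10·269325+723680=3416930  T[11][6]=10·63273+269325=902055  T[11][7]=10·9450+63273=157773  T[11][8]=10·870+9450=18150  T[11][9]=10·45+870=1320  T[11][10]=10·1+45=55  T[11][11]=10·0+1=1
row 12: T[12][6]=11·902055+3416930=13339535  T[12][7]=11·157773+902055=2637558  T[12][8]=11·18150+157773=357423  T[12][9]=11·1320+18150=32670  T[12][10]=11·55+1320=1925  T[12][11]=11·1+55=66
row 13: T[13][7]=12·2637558+13339535=44990231  T[13][8]=12·357423+2637558=6926634  T[13][9]=12·32670+357423=749463  T[13][10]=12·1925+32670=55770  T[13][11]=12·66+1925=2717
row 14: T[14][8]=13·6926634+44990231=135036473  T[14][9]=13·749463+6926634=16669653  T[14][10]=13·55770+749463=1474473  T[14][11]=13·2717+55770=91091
Read c(14,8) = 135036473, c(14,9) = 16669653, c(14,10) = 1474473, c(14,11) = 91091.

135036473, 16669653, 1474473, 91091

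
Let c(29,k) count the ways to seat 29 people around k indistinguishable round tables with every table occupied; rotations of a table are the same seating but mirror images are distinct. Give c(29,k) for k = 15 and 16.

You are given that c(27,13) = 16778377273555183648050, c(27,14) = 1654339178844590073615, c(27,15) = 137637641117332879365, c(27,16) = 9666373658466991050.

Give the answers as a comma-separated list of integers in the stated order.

211821088794711294496815, 16532187926098943672490

i=28: T(28,14)=16778377273555183648050+27·1654339178844590073615=61445535102359115635655 | T(28,15)=1654339178844590073615+27·137637641117332879365=5370555489012577816470 | T(28,16)=137637641117332879365+27·9666373658466991050=398629729895941637715
i=29: T(29,15)=61445535102359115635655+28·5370555489012577816470=211821088794711294496815 | T(29,16)=5370555489012577816470+28·398629729895941637715=16532187926098943672490
Read c(29,15) = 211821088794711294496815, c(29,16) = 16532187926098943672490.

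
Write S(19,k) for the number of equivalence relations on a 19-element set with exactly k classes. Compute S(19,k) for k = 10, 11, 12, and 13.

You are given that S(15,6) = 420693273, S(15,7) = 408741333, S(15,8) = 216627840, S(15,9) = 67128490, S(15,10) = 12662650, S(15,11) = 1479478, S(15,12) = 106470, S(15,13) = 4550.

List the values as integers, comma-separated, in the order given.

477297033785, 129413217791, 23466951300, 2892439160

[16] T[16,7]:7*408741333+420693273=3281882604 · T[16,8]:8*216627840+408741333=2141764053 · T[16,9]:9*67128490+216627840=820784250 · T[16,10]:10*12662650+67128490=193754990 · T[16,11]:11*1479478+12662650=28936908 · T[16,12]:12*106470+1479478=2757118 · T[16,13]:13*4550+106470=165620
[17] T[17,8]:8*2141764053+3281882604=20415995028 · T[17,9]:9*820784250+2141764053=9528822303 · T[17,10]:10*193754990+820784250=2758334150 · T[17,11]:11*28936908+193754990=512060978 · T[17,12]:12*2757118+28936908=62022324 · T[17,13]:13*165620+2757118=4910178
[18] T[18,9]:9*9528822303+20415995028=106175395755 · T[18,10]:10*2758334150+9528822303=37112163803 · T[18,11]:11*512060978+2758334150=8391004908 · T[18,12]:12*62022324+512060978=1256328866 · T[18,13]:13*4910178+62022324=125854638
[19] T[19,10]:10*37112163803+106175395755=477297033785 · T[19,11]:11*8391004908+37112163803=129413217791 · T[19,12]:12*1256328866+8391004908=23466951300 · T[19,13]:13*125854638+1256328866=2892439160
Read S(19,10) = 477297033785, S(19,11) = 129413217791, S(19,12) = 23466951300, S(19,13) = 2892439160.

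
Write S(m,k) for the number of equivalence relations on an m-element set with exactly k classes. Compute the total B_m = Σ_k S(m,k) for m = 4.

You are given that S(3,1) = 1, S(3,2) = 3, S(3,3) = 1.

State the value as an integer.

i=4: T(4,1)=0+1·1=1 | T(4,2)=1+2·3=7 | T(4,3)=3+3·1=6 | T(4,4)=1+4·0=1
B_4 = ΣS(4,k) = 1+7+6+1 = 15

15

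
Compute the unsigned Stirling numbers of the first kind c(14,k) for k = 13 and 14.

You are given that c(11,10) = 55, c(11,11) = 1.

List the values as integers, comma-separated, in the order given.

91, 1

i=12: T(12,11)=55+11·1=66 | T(12,12)=1+11·0=1
i=13: T(13,12)=66+12·1=78 | T(13,13)=1+12·0=1
i=14: T(14,13)=78+13·1=91 | T(14,14)=1+13·0=1
Read c(14,13) = 91, c(14,14) = 1.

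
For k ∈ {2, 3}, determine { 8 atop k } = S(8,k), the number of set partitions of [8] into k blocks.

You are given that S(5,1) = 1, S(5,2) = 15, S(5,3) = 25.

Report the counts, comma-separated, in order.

row 6: T[6][1]=1·1+0=1  T[6][2]=2·15+1=31  T[6][3]=3·25+15=90
row 7: T[7][1]=1·1+0=1  T[7][2]=2·31+1=63  T[7][3]=3·90+31=301
row 8: T[8][2]=2·63+1=127  T[8][3]=3·301+63=966
Read S(8,2) = 127, S(8,3) = 966.

127, 966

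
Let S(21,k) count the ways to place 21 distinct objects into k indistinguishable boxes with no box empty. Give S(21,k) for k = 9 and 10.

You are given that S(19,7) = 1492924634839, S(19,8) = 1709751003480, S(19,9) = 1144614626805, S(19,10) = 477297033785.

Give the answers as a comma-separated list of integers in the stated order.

123272476465204, 71187132291275

r20: T_20,8=8×1709751003480+1492924634839=15170932662679; T_20,9=9×1144614626805+1709751003480=12011282644725; T_20,10=10×477297033785+1144614626805=5917584964655
r21: T_21,9=9×12011282644725+15170932662679=123272476465204; T_21,10=10×5917584964655+12011282644725=71187132291275
Read S(21,9) = 123272476465204, S(21,10) = 71187132291275.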